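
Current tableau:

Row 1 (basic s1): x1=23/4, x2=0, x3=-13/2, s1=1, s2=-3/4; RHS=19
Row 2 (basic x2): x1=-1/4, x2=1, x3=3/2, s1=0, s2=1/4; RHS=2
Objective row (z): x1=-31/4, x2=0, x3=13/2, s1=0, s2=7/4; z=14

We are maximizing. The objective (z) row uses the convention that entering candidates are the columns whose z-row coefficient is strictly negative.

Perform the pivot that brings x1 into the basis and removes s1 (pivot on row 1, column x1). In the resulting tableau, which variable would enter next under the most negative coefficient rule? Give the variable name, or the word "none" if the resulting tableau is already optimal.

Pivot element 23/4. New z-row = old z-row − (-31/4)·(row 1/(23/4)).
Updated z-row coefficients: x1: 0, x2: 0, x3: -52/23, s1: 31/23, s2: 17/23.
The most negative is -52/23 in column x3, so x3 would enter next.

x3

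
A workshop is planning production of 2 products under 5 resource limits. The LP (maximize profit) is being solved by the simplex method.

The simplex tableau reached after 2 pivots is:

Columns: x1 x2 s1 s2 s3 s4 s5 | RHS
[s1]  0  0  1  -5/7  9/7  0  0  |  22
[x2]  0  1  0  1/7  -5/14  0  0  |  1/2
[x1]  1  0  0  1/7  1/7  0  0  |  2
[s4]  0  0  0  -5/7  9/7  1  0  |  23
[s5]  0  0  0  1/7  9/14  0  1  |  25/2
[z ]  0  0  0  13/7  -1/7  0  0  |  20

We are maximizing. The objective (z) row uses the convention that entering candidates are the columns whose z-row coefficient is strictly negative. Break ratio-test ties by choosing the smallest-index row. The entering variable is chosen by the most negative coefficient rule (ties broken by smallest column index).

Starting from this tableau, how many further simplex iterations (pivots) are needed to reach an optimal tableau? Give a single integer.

pivot: s3 in, x1 out → z = 22
No improving column remains; optimal.

1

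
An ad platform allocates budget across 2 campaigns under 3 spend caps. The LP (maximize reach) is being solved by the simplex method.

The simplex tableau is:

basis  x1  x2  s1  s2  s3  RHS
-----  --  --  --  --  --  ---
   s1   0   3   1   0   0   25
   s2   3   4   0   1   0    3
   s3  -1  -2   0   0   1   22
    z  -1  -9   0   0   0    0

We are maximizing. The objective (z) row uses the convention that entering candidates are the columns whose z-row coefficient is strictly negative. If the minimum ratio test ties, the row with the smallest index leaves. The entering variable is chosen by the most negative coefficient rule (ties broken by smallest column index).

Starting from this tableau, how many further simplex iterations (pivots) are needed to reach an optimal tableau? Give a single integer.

pivot: x2 in, s2 out → z = 27/4
No improving column remains; optimal.

1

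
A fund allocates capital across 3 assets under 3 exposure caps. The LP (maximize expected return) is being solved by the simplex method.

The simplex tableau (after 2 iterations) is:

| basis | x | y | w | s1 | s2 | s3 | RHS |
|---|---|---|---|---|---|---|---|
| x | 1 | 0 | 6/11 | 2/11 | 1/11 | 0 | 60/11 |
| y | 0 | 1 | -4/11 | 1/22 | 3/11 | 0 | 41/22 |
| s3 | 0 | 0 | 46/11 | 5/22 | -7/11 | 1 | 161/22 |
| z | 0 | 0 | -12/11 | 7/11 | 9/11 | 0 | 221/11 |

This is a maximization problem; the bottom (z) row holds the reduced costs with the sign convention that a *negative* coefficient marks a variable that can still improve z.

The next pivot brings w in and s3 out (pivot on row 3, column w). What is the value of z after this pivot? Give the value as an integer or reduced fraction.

Minimum ratio for w: (161/22)/(46/11) = 7/4.
z changes by −(z-row coeff of w)·ratio = −(-12/11)·(7/4) = 21/11.
New z = 221/11 + (21/11) = 22.

22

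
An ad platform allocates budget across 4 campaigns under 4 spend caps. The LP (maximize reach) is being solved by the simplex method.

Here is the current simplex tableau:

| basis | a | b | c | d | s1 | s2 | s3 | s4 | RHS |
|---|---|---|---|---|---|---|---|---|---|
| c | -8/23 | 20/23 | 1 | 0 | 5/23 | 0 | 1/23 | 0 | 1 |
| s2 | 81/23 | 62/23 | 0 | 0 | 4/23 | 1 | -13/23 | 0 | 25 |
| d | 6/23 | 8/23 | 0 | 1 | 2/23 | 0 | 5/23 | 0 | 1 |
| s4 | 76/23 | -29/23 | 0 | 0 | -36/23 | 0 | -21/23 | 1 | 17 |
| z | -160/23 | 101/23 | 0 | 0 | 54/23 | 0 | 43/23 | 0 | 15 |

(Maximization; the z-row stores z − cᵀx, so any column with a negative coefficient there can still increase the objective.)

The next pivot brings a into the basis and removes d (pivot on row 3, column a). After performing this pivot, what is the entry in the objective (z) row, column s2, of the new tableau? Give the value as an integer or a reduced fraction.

Pivot element is row 3, column a: 6/23.
Normalize row 3: new (row 3, s2) = 0/(6/23) = 0.
z-row ← z-row − (-160/23)·(new row 3): 0 − (-160/23)·0 = 0.

0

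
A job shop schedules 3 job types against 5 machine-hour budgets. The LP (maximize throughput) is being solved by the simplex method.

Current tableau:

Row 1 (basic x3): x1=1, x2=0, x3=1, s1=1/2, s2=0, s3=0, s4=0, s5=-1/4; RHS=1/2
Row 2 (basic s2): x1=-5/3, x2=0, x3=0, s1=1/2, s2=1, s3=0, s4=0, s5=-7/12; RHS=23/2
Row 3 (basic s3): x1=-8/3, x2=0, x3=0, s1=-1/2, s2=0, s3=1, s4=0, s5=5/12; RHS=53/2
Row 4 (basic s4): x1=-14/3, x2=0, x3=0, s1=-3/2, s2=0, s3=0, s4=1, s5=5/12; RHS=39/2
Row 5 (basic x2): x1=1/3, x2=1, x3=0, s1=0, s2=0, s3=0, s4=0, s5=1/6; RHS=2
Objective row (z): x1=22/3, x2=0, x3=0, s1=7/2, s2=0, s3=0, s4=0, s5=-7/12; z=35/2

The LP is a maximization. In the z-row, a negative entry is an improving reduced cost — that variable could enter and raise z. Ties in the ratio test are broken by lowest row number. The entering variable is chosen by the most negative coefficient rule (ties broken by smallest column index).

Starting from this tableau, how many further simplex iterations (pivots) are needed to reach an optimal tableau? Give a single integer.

1

pivot: s5 in, x2 out → z = 49/2
No improving column remains; optimal.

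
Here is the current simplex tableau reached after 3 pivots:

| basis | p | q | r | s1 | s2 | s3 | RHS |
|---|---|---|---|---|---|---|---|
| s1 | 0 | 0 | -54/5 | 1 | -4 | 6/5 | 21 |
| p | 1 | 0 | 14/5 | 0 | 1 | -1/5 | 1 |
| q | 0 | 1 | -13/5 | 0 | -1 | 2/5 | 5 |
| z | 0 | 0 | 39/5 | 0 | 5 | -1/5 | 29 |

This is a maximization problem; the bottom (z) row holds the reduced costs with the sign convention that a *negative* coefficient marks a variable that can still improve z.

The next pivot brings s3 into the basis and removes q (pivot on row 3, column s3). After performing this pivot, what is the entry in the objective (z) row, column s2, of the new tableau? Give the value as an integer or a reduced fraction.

Pivot element is row 3, column s3: 2/5.
Normalize row 3: new (row 3, s2) = (-1)/(2/5) = -5/2.
z-row ← z-row − (-1/5)·(new row 3): 5 − (-1/5)·(-5/2) = 9/2.

9/2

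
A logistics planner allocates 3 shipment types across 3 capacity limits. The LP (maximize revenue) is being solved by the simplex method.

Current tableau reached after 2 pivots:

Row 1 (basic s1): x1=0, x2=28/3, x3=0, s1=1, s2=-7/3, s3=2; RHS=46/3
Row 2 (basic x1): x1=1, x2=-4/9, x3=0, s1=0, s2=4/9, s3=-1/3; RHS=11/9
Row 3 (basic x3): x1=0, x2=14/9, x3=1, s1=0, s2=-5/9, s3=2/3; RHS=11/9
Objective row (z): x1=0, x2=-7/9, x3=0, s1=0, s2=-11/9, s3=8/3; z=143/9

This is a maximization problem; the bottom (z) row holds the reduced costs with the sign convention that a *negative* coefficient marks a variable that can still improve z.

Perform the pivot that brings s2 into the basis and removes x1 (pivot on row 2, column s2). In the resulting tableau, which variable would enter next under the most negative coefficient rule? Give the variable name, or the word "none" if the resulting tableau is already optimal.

x2

Pivot element 4/9. New z-row = old z-row − (-11/9)·(row 2/(4/9)).
Updated z-row coefficients: x1: 11/4, x2: -2, x3: 0, s1: 0, s2: 0, s3: 7/4.
The most negative is -2 in column x2, so x2 would enter next.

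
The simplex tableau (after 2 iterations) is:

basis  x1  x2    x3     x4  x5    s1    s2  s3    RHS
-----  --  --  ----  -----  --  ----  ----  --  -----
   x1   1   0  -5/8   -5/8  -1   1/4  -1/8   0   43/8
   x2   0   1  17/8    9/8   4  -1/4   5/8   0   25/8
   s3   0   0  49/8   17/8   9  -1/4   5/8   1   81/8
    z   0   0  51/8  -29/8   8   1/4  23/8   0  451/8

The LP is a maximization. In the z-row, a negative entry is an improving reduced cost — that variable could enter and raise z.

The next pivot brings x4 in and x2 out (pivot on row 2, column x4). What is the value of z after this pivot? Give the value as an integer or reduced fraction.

Minimum ratio for x4: (25/8)/(9/8) = 25/9.
z changes by −(z-row coeff of x4)·ratio = −(-29/8)·(25/9) = 725/72.
New z = 451/8 + (725/72) = 598/9.

598/9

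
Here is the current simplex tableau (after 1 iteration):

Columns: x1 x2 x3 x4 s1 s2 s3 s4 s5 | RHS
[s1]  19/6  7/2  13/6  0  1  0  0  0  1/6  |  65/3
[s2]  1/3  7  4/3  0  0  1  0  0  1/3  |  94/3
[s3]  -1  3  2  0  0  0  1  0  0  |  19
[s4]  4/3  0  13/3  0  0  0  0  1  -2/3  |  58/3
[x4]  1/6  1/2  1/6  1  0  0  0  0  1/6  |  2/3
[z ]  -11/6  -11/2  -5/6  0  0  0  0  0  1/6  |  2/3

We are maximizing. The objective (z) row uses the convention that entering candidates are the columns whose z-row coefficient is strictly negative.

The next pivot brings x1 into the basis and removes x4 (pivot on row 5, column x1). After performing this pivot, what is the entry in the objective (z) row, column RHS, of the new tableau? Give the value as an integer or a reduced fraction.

8

Pivot element is row 5, column x1: 1/6.
Normalize row 5: new (row 5, RHS) = (2/3)/(1/6) = 4.
z-row ← z-row − (-11/6)·(new row 5): 2/3 − (-11/6)·4 = 8.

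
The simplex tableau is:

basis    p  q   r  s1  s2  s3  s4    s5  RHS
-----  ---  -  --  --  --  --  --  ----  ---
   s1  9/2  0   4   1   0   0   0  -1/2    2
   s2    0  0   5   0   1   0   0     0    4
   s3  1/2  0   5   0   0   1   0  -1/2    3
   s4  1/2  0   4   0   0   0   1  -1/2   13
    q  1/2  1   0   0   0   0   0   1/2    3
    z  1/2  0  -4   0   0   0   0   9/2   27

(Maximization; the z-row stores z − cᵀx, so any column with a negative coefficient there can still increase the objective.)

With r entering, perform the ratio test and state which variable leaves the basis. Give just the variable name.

s1

Ratios: row 1 (s1): 2/4 = 1/2; row 2 (s2): 4/5 = 4/5; row 3 (s3): 3/5 = 3/5; row 4 (s4): 13/4 = 13/4; row 5 (q): entry 0 ≤ 0, skip.
Minimum ratio 1/2 is in the s1 row, so s1 leaves.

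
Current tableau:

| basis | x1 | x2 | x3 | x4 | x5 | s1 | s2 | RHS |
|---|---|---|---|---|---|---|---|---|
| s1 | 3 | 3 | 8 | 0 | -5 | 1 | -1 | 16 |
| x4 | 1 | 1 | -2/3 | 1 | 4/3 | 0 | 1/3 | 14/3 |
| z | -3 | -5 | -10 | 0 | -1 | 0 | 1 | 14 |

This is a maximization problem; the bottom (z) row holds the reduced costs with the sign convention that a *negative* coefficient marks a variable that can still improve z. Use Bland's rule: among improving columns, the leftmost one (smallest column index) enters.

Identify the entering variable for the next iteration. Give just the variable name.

Objective-row coefficients: x1: -3, x2: -5, x3: -10, x4: 0, x5: -1, s1: 0, s2: 1.
Improving columns: x1, x2, x3, x5. Bland's rule picks the smallest column index → x1.

x1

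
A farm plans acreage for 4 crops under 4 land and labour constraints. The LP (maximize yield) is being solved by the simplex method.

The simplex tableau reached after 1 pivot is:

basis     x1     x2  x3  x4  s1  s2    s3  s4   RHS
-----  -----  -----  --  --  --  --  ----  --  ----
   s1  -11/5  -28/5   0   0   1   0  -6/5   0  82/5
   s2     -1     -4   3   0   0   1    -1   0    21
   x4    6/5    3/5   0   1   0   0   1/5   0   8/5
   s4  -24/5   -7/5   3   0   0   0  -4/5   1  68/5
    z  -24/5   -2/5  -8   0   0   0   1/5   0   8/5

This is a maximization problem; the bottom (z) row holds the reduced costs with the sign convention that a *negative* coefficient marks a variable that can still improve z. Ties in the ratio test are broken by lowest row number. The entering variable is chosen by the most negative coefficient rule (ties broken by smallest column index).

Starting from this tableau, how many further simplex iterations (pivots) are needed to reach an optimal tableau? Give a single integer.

pivot: x3 in, s4 out → z = 568/15
pivot: x1 in, x4 out → z = 184/3
No improving column remains; optimal.

2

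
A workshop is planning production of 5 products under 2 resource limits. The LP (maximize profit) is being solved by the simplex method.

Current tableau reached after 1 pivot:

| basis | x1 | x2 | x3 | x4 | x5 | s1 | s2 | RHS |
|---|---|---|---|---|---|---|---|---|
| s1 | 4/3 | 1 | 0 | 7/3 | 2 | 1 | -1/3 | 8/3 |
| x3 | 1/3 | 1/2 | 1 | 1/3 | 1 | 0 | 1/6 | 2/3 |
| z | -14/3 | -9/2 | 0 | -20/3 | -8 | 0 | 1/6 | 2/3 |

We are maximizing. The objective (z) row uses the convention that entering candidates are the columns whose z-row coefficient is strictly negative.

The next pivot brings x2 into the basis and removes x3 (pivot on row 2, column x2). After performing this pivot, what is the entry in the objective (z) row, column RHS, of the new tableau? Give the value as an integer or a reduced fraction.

20/3

Pivot element is row 2, column x2: 1/2.
Normalize row 2: new (row 2, RHS) = (2/3)/(1/2) = 4/3.
z-row ← z-row − (-9/2)·(new row 2): 2/3 − (-9/2)·(4/3) = 20/3.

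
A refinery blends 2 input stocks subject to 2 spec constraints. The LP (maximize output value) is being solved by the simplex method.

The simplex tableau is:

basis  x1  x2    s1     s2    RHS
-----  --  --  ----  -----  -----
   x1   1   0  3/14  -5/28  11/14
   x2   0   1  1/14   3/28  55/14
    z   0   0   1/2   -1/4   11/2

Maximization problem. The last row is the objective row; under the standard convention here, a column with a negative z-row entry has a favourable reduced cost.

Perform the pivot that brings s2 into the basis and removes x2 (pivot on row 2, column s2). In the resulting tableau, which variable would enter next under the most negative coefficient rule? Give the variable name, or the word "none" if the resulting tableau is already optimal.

Pivot element 3/28. New z-row = old z-row − (-1/4)·(row 2/(3/28)).
Updated z-row coefficients: x1: 0, x2: 7/3, s1: 2/3, s2: 0.
No coefficient is strictly negative; the tableau after this pivot is optimal.

none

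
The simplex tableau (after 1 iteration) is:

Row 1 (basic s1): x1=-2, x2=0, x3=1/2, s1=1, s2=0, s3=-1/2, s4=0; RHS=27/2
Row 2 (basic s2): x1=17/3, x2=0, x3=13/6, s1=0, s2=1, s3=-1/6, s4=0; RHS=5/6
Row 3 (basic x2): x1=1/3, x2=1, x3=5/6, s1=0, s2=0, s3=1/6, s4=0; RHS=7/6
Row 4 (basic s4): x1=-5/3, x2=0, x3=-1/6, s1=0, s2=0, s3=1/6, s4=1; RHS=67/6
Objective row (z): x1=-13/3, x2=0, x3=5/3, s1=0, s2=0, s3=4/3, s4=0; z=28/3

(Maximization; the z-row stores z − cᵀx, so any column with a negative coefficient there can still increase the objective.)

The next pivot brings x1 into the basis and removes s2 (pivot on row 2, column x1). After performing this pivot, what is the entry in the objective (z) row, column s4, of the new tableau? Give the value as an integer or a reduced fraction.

0

Pivot element is row 2, column x1: 17/3.
Normalize row 2: new (row 2, s4) = 0/(17/3) = 0.
z-row ← z-row − (-13/3)·(new row 2): 0 − (-13/3)·0 = 0.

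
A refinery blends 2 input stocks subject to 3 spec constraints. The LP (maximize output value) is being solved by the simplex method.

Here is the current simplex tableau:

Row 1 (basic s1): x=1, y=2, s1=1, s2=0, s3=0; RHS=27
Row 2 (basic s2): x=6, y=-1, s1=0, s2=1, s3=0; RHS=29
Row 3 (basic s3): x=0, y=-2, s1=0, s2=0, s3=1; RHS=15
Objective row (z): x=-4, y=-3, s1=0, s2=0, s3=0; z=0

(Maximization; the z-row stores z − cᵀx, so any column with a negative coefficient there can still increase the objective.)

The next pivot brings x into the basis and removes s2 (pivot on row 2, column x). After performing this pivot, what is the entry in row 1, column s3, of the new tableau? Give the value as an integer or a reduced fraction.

Pivot element is row 2, column x: 6.
Normalize row 2: new (row 2, s3) = 0/6 = 0.
row 1 ← row 1 − 1·(new row 2): 0 − 1·0 = 0.

0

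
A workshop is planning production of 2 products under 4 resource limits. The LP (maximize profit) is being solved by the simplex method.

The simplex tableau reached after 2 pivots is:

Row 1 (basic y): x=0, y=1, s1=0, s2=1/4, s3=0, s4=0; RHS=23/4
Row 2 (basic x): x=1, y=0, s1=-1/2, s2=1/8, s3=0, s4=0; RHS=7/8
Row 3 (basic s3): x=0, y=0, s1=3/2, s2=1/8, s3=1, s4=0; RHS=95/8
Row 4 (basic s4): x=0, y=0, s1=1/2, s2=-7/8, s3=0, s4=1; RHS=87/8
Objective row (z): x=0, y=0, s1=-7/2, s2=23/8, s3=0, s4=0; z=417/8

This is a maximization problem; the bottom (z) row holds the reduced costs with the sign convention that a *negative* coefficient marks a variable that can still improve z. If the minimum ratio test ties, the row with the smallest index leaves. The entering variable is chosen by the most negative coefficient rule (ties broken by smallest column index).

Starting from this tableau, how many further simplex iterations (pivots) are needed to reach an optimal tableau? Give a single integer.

pivot: s1 in, s3 out → z = 479/6
No improving column remains; optimal.

1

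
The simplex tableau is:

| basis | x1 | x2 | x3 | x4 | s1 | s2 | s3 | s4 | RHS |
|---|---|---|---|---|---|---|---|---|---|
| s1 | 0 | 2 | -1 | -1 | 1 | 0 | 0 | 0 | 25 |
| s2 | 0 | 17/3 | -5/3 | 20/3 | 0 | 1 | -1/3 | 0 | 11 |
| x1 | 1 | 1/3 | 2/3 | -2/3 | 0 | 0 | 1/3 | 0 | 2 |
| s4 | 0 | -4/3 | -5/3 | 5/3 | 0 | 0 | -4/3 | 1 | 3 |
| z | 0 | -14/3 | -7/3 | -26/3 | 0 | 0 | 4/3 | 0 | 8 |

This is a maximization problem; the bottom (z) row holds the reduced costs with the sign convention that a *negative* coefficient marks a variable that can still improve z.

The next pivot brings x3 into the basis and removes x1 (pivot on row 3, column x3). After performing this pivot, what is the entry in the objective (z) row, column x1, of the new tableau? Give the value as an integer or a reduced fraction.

7/2

Pivot element is row 3, column x3: 2/3.
Normalize row 3: new (row 3, x1) = 1/(2/3) = 3/2.
z-row ← z-row − (-7/3)·(new row 3): 0 − (-7/3)·(3/2) = 7/2.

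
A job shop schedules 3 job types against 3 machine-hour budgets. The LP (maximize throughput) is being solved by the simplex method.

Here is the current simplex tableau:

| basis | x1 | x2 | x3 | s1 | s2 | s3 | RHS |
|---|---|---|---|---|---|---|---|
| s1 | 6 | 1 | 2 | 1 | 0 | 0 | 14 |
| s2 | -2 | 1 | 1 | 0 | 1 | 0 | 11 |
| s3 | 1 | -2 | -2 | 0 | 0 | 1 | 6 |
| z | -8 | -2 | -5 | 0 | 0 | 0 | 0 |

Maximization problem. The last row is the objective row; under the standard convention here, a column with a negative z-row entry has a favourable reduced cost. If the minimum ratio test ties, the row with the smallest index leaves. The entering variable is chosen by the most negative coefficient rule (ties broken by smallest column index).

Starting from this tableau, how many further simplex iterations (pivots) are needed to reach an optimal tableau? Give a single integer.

2

pivot: x1 in, s1 out → z = 56/3
pivot: x3 in, x1 out → z = 35
No improving column remains; optimal.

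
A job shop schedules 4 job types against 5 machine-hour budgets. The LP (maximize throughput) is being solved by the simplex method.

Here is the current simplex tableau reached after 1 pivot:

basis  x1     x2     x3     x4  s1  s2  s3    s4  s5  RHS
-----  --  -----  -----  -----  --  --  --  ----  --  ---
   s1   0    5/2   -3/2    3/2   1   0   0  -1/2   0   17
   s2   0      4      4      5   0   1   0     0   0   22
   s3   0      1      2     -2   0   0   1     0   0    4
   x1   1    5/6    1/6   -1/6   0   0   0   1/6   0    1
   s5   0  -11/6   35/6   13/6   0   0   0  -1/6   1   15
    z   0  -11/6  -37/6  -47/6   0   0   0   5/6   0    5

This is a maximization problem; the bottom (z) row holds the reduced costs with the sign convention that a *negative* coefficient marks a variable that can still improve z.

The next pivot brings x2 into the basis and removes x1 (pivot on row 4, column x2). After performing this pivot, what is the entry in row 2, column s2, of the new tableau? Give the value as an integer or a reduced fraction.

Pivot element is row 4, column x2: 5/6.
Normalize row 4: new (row 4, s2) = 0/(5/6) = 0.
row 2 ← row 2 − 4·(new row 4): 1 − 4·0 = 1.

1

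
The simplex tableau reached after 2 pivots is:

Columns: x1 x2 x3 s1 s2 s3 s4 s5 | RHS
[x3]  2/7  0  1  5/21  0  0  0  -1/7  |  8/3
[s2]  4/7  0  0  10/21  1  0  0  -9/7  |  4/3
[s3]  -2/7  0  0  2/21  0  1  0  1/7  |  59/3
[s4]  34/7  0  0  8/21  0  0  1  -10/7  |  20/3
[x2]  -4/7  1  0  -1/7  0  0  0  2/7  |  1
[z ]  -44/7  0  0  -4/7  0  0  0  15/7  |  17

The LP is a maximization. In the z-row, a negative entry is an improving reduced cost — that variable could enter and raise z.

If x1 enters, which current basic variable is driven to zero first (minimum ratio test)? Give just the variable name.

Ratios: row 1 (x3): (8/3)/(2/7) = 28/3; row 2 (s2): (4/3)/(4/7) = 7/3; row 3 (s3): entry -2/7 ≤ 0, skip; row 4 (s4): (20/3)/(34/7) = 70/51; row 5 (x2): entry -4/7 ≤ 0, skip.
Minimum ratio 70/51 is in the s4 row, so s4 leaves.

s4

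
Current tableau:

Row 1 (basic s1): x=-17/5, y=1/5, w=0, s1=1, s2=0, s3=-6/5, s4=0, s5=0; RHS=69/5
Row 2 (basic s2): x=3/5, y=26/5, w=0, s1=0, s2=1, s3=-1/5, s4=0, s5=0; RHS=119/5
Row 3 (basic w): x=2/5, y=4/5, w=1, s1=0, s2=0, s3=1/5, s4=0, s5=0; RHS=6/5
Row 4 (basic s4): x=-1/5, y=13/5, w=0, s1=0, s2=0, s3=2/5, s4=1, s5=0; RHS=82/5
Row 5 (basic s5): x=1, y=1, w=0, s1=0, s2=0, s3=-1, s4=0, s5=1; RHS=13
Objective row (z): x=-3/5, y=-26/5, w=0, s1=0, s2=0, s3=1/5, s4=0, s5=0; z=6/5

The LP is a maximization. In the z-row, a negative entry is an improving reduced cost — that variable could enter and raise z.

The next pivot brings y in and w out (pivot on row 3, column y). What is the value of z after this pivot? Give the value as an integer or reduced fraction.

9

Minimum ratio for y: (6/5)/(4/5) = 3/2.
z changes by −(z-row coeff of y)·ratio = −(-26/5)·(3/2) = 39/5.
New z = 6/5 + (39/5) = 9.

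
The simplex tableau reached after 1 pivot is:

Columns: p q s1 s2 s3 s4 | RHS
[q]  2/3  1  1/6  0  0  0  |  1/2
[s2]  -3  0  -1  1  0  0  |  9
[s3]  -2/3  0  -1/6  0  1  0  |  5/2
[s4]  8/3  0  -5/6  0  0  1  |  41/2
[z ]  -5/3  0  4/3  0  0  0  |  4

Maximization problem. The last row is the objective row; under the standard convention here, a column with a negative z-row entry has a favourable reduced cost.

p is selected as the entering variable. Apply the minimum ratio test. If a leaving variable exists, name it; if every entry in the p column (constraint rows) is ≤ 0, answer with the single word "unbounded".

Ratios: row 1 (q): (1/2)/(2/3) = 3/4; row 2 (s2): entry -3 ≤ 0, skip; row 3 (s3): entry -2/3 ≤ 0, skip; row 4 (s4): (41/2)/(8/3) = 123/16.
Minimum ratio is in the q row, so q leaves.

q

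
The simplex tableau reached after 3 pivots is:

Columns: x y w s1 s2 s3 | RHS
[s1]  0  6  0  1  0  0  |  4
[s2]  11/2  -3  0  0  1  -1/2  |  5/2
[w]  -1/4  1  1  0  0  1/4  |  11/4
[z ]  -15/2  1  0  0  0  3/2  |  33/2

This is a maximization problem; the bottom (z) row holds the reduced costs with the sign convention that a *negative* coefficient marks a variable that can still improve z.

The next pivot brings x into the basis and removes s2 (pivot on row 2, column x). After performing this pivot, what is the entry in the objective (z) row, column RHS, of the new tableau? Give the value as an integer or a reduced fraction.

Pivot element is row 2, column x: 11/2.
Normalize row 2: new (row 2, RHS) = (5/2)/(11/2) = 5/11.
z-row ← z-row − (-15/2)·(new row 2): 33/2 − (-15/2)·(5/11) = 219/11.

219/11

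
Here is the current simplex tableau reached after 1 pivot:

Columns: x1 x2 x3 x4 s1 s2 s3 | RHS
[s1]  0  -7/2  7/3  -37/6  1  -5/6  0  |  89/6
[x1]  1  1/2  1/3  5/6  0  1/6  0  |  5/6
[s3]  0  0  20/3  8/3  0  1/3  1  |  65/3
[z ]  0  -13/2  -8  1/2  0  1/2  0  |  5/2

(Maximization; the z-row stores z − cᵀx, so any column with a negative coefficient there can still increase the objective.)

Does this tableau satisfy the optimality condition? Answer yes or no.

Column x2 has objective-row coefficient -13/2, which is negative; an improving pivot exists, so not yet optimal.

no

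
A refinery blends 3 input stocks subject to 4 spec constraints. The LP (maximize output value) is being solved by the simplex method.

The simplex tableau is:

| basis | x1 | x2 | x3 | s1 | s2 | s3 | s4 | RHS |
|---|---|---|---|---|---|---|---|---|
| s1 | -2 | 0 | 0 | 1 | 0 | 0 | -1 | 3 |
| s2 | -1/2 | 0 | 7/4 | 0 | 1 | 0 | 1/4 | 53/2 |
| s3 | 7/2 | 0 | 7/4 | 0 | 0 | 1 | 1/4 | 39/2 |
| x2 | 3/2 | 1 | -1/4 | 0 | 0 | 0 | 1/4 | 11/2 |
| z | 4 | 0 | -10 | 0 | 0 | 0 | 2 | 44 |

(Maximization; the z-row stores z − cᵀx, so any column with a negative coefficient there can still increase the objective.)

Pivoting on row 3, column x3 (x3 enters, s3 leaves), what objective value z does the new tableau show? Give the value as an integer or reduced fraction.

1088/7

Minimum ratio for x3: (39/2)/(7/4) = 78/7.
z changes by −(z-row coeff of x3)·ratio = −(-10)·(78/7) = 780/7.
New z = 44 + (780/7) = 1088/7.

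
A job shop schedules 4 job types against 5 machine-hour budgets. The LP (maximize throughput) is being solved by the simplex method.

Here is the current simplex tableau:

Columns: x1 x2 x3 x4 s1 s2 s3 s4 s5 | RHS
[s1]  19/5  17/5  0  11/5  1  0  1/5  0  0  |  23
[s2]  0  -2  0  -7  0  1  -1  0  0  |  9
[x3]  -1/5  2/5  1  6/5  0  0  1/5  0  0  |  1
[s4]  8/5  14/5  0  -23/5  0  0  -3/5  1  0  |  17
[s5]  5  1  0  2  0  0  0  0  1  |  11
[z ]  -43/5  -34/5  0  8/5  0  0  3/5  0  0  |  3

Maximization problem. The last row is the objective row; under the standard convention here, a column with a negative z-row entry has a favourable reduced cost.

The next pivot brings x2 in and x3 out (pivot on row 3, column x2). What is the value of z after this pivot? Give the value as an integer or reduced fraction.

Minimum ratio for x2: 1/(2/5) = 5/2.
z changes by −(z-row coeff of x2)·ratio = −(-34/5)·(5/2) = 17.
New z = 3 + 17 = 20.

20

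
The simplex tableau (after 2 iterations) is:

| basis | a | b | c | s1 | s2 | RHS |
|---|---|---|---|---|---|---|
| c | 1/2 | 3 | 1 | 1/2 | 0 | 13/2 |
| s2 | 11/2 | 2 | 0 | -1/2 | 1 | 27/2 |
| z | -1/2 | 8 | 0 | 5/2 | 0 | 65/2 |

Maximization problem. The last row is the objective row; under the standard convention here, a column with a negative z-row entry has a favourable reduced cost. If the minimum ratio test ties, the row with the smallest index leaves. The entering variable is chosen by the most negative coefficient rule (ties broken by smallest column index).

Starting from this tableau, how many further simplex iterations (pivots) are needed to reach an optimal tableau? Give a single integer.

pivot: a in, s2 out → z = 371/11
No improving column remains; optimal.

1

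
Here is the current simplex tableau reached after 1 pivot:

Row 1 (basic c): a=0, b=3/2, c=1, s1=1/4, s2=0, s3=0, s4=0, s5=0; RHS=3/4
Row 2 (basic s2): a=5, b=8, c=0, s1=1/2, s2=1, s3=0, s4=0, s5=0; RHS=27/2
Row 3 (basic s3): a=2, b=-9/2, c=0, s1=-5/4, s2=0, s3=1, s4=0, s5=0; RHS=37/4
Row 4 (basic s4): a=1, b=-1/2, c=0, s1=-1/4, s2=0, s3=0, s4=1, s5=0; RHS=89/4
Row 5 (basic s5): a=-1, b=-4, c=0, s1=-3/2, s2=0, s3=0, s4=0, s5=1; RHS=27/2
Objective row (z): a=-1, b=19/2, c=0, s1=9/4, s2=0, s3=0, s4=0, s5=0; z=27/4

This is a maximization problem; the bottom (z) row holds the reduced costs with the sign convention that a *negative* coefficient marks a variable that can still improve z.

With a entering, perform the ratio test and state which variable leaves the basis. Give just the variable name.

Ratios: row 1 (c): entry 0 ≤ 0, skip; row 2 (s2): (27/2)/5 = 27/10; row 3 (s3): (37/4)/2 = 37/8; row 4 (s4): (89/4)/1 = 89/4; row 5 (s5): entry -1 ≤ 0, skip.
Minimum ratio 27/10 is in the s2 row, so s2 leaves.

s2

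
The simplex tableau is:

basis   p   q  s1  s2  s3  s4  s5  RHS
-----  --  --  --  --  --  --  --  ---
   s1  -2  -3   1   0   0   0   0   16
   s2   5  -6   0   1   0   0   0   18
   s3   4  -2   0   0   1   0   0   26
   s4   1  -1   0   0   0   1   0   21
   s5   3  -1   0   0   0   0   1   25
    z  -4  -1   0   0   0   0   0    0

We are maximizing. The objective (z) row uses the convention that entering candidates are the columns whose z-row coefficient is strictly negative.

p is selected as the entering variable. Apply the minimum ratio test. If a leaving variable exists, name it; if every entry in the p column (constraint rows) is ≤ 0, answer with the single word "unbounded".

Ratios: row 1 (s1): entry -2 ≤ 0, skip; row 2 (s2): 18/5 = 18/5; row 3 (s3): 26/4 = 13/2; row 4 (s4): 21/1 = 21; row 5 (s5): 25/3 = 25/3.
Minimum ratio is in the s2 row, so s2 leaves.

s2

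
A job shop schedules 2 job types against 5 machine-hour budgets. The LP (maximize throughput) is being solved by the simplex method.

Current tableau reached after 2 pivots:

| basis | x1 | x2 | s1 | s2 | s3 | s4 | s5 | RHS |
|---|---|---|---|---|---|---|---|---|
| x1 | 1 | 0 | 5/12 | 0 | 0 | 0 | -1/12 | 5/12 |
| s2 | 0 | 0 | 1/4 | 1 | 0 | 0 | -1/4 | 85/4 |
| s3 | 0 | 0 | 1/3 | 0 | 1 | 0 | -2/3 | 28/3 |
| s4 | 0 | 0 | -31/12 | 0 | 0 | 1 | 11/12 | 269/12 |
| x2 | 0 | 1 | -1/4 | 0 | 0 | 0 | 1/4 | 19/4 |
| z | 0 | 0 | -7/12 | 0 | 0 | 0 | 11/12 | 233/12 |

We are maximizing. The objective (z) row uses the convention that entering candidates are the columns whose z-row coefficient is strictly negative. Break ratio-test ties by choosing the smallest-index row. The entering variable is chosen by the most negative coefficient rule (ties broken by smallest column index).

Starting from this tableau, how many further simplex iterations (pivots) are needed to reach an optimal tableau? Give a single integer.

1

pivot: s1 in, x1 out → z = 20
No improving column remains; optimal.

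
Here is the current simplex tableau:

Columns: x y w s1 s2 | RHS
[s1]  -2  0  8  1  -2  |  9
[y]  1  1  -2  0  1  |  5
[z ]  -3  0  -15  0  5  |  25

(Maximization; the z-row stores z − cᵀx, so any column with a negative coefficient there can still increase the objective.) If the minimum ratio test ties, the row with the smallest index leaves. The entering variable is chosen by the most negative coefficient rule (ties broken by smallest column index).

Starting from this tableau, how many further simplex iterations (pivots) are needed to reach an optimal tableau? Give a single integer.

2

pivot: w in, s1 out → z = 335/8
pivot: x in, y out → z = 559/4
No improving column remains; optimal.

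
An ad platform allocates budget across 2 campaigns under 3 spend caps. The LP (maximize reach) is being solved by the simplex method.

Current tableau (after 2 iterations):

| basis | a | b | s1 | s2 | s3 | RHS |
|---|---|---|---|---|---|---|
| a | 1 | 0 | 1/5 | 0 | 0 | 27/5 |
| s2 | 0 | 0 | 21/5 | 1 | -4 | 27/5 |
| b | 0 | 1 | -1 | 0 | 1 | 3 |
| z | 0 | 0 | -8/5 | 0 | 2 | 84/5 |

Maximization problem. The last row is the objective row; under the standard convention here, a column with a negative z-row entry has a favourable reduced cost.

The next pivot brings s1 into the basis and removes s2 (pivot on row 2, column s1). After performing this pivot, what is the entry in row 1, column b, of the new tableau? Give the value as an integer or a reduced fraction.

0

Pivot element is row 2, column s1: 21/5.
Normalize row 2: new (row 2, b) = 0/(21/5) = 0.
row 1 ← row 1 − (1/5)·(new row 2): 0 − (1/5)·0 = 0.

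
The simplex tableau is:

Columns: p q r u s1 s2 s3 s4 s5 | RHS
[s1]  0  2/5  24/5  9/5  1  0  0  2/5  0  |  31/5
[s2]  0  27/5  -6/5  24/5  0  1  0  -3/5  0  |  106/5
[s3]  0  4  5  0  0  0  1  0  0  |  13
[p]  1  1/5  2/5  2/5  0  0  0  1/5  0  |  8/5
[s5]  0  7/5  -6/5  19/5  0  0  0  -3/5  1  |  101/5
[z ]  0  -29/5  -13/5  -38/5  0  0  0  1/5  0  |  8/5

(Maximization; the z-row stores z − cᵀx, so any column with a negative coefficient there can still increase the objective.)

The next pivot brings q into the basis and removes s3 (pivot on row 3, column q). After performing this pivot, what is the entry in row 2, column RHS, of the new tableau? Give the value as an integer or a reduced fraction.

73/20

Pivot element is row 3, column q: 4.
Normalize row 3: new (row 3, RHS) = 13/4 = 13/4.
row 2 ← row 2 − (27/5)·(new row 3): 106/5 − (27/5)·(13/4) = 73/20.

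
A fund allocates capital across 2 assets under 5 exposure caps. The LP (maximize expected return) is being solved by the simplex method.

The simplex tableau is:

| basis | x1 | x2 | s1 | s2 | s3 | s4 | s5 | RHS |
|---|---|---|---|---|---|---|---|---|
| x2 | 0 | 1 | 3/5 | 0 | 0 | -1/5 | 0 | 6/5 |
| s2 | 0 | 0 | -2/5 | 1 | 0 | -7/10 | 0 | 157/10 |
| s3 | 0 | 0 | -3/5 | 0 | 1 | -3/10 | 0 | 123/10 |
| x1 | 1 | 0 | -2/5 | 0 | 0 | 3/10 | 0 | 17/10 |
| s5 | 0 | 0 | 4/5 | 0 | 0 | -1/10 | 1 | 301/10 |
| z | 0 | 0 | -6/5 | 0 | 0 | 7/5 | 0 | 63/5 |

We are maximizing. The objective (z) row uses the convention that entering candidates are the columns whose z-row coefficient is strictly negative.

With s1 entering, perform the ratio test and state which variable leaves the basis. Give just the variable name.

x2

Ratios: row 1 (x2): (6/5)/(3/5) = 2; row 2 (s2): entry -2/5 ≤ 0, skip; row 3 (s3): entry -3/5 ≤ 0, skip; row 4 (x1): entry -2/5 ≤ 0, skip; row 5 (s5): (301/10)/(4/5) = 301/8.
Minimum ratio 2 is in the x2 row, so x2 leaves.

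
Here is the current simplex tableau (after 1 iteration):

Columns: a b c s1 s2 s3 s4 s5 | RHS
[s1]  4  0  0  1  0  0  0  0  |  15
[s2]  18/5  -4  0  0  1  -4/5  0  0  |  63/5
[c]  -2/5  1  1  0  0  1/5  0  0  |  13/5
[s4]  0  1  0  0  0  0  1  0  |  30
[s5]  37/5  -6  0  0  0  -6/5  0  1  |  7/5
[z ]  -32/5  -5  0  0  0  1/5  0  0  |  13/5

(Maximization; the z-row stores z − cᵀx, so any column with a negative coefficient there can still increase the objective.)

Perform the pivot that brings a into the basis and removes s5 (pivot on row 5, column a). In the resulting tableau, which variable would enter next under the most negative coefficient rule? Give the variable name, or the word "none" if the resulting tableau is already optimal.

b

Pivot element 37/5. New z-row = old z-row − (-32/5)·(row 5/(37/5)).
Updated z-row coefficients: a: 0, b: -377/37, c: 0, s1: 0, s2: 0, s3: -31/37, s4: 0, s5: 32/37.
The most negative is -377/37 in column b, so b would enter next.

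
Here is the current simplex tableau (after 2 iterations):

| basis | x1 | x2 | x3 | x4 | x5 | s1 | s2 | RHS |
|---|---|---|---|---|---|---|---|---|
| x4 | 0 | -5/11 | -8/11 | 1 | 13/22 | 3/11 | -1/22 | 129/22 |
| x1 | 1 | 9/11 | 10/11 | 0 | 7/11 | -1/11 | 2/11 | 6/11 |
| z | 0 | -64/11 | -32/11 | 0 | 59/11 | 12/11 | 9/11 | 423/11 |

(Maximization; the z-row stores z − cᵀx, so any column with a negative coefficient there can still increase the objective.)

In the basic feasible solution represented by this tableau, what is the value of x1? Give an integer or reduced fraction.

x1 is basic (row 2); its value is the RHS of that row: 6/11.

6/11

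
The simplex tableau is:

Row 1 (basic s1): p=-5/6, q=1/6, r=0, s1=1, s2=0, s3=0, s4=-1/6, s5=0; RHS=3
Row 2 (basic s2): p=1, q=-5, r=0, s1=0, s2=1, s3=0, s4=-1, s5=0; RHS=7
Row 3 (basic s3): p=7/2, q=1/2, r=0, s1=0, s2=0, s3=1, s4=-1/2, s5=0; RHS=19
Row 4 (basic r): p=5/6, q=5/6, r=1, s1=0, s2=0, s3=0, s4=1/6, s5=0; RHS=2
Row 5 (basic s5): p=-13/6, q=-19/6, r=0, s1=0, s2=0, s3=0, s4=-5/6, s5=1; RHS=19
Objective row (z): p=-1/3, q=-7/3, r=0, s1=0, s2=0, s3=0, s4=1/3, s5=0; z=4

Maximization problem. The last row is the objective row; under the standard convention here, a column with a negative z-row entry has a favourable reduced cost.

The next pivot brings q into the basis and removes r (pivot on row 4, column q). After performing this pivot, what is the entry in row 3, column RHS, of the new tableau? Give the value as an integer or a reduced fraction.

Pivot element is row 4, column q: 5/6.
Normalize row 4: new (row 4, RHS) = 2/(5/6) = 12/5.
row 3 ← row 3 − (1/2)·(new row 4): 19 − (1/2)·(12/5) = 89/5.

89/5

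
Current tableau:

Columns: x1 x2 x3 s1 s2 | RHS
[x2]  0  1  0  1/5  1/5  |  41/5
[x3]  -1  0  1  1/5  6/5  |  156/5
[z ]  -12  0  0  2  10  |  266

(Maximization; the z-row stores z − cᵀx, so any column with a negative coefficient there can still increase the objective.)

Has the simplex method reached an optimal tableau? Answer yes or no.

no

Column x1 has objective-row coefficient -12, which is negative; an improving pivot exists, so not yet optimal.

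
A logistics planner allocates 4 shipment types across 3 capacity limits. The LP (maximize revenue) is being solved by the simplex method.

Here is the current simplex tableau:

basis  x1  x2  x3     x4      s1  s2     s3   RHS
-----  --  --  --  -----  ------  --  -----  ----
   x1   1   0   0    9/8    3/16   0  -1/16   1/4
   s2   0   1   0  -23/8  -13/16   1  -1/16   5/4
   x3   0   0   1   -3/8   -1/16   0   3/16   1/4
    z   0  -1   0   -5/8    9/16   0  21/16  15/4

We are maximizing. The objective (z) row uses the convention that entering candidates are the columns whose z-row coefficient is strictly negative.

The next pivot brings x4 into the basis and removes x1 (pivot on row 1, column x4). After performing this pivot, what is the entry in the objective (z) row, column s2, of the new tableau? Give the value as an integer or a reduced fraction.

Pivot element is row 1, column x4: 9/8.
Normalize row 1: new (row 1, s2) = 0/(9/8) = 0.
z-row ← z-row − (-5/8)·(new row 1): 0 − (-5/8)·0 = 0.

0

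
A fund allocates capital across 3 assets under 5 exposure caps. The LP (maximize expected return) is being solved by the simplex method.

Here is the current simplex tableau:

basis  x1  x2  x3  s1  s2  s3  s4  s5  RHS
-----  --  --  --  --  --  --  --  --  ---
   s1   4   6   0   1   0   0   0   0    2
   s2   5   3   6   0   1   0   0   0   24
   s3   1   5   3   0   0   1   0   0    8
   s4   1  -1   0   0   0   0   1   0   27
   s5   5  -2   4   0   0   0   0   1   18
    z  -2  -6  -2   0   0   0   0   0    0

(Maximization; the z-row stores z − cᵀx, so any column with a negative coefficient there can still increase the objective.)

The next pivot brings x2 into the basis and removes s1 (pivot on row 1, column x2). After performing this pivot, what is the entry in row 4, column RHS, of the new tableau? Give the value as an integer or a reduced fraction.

Pivot element is row 1, column x2: 6.
Normalize row 1: new (row 1, RHS) = 2/6 = 1/3.
row 4 ← row 4 − (-1)·(new row 1): 27 − (-1)·(1/3) = 82/3.

82/3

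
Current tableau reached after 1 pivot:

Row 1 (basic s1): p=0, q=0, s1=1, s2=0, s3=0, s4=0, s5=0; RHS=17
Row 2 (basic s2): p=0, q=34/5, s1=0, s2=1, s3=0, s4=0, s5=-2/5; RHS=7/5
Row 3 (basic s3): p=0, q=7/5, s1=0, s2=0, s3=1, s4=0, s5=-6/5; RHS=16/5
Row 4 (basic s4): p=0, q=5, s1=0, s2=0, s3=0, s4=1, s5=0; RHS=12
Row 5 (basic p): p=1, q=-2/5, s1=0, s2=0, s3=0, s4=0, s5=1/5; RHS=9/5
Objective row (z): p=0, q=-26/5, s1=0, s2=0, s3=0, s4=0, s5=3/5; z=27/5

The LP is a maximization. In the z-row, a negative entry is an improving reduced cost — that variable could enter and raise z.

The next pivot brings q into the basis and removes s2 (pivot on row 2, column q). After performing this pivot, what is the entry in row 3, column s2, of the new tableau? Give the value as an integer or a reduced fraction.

Pivot element is row 2, column q: 34/5.
Normalize row 2: new (row 2, s2) = 1/(34/5) = 5/34.
row 3 ← row 3 − (7/5)·(new row 2): 0 − (7/5)·(5/34) = -7/34.

-7/34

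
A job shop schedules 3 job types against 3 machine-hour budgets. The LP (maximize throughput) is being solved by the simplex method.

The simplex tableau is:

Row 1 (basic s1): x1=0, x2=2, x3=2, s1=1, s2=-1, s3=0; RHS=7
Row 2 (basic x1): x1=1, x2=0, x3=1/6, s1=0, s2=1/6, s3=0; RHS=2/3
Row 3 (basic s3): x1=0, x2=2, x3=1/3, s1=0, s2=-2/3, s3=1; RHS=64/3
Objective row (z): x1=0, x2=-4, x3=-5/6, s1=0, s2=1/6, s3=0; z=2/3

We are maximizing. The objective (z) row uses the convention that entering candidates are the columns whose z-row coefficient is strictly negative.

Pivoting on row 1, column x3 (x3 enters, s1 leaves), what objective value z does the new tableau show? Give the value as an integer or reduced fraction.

Minimum ratio for x3: 7/2 = 7/2.
z changes by −(z-row coeff of x3)·ratio = −(-5/6)·(7/2) = 35/12.
New z = 2/3 + (35/12) = 43/12.

43/12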